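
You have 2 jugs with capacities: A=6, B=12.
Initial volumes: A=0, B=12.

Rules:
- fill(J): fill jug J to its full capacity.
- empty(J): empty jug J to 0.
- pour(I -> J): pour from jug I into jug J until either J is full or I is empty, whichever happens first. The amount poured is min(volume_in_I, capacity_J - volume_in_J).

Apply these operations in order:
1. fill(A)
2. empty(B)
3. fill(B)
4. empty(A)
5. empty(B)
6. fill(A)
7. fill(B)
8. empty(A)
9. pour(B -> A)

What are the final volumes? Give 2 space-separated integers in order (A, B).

Answer: 6 6

Derivation:
Step 1: fill(A) -> (A=6 B=12)
Step 2: empty(B) -> (A=6 B=0)
Step 3: fill(B) -> (A=6 B=12)
Step 4: empty(A) -> (A=0 B=12)
Step 5: empty(B) -> (A=0 B=0)
Step 6: fill(A) -> (A=6 B=0)
Step 7: fill(B) -> (A=6 B=12)
Step 8: empty(A) -> (A=0 B=12)
Step 9: pour(B -> A) -> (A=6 B=6)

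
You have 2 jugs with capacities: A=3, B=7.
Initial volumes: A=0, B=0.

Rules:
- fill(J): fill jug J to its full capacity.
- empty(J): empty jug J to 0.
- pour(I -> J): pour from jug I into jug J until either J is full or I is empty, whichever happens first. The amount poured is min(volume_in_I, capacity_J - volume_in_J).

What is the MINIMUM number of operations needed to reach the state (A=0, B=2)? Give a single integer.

Answer: 8

Derivation:
BFS from (A=0, B=0). One shortest path:
  1. fill(A) -> (A=3 B=0)
  2. pour(A -> B) -> (A=0 B=3)
  3. fill(A) -> (A=3 B=3)
  4. pour(A -> B) -> (A=0 B=6)
  5. fill(A) -> (A=3 B=6)
  6. pour(A -> B) -> (A=2 B=7)
  7. empty(B) -> (A=2 B=0)
  8. pour(A -> B) -> (A=0 B=2)
Reached target in 8 moves.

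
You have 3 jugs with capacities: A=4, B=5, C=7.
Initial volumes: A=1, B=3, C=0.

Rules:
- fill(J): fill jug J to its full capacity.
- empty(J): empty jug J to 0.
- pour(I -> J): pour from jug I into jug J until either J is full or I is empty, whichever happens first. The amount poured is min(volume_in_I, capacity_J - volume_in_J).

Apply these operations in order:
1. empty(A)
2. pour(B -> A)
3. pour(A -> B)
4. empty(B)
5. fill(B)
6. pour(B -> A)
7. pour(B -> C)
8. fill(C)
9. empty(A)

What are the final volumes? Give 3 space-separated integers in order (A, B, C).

Answer: 0 0 7

Derivation:
Step 1: empty(A) -> (A=0 B=3 C=0)
Step 2: pour(B -> A) -> (A=3 B=0 C=0)
Step 3: pour(A -> B) -> (A=0 B=3 C=0)
Step 4: empty(B) -> (A=0 B=0 C=0)
Step 5: fill(B) -> (A=0 B=5 C=0)
Step 6: pour(B -> A) -> (A=4 B=1 C=0)
Step 7: pour(B -> C) -> (A=4 B=0 C=1)
Step 8: fill(C) -> (A=4 B=0 C=7)
Step 9: empty(A) -> (A=0 B=0 C=7)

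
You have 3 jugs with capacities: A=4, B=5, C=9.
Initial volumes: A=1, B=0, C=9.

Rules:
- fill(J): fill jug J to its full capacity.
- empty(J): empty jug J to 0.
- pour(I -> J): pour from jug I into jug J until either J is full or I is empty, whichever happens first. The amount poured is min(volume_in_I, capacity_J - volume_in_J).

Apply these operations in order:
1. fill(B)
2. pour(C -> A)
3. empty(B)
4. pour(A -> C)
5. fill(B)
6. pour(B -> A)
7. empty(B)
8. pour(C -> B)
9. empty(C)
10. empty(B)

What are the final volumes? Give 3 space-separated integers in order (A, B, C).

Answer: 4 0 0

Derivation:
Step 1: fill(B) -> (A=1 B=5 C=9)
Step 2: pour(C -> A) -> (A=4 B=5 C=6)
Step 3: empty(B) -> (A=4 B=0 C=6)
Step 4: pour(A -> C) -> (A=1 B=0 C=9)
Step 5: fill(B) -> (A=1 B=5 C=9)
Step 6: pour(B -> A) -> (A=4 B=2 C=9)
Step 7: empty(B) -> (A=4 B=0 C=9)
Step 8: pour(C -> B) -> (A=4 B=5 C=4)
Step 9: empty(C) -> (A=4 B=5 C=0)
Step 10: empty(B) -> (A=4 B=0 C=0)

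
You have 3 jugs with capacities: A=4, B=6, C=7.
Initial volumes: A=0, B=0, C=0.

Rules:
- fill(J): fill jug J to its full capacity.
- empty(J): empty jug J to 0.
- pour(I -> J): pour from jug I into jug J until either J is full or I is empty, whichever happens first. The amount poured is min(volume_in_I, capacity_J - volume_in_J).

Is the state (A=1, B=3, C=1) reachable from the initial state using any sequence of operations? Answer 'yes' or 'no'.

Answer: no

Derivation:
BFS explored all 190 reachable states.
Reachable set includes: (0,0,0), (0,0,1), (0,0,2), (0,0,3), (0,0,4), (0,0,5), (0,0,6), (0,0,7), (0,1,0), (0,1,1), (0,1,2), (0,1,3) ...
Target (A=1, B=3, C=1) not in reachable set → no.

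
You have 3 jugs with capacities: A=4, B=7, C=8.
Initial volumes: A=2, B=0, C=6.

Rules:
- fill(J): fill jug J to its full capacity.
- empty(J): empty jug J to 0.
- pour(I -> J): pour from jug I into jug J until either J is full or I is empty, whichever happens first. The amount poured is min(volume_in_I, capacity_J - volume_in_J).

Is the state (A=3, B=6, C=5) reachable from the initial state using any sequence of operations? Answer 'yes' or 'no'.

BFS explored all 234 reachable states.
Reachable set includes: (0,0,0), (0,0,1), (0,0,2), (0,0,3), (0,0,4), (0,0,5), (0,0,6), (0,0,7), (0,0,8), (0,1,0), (0,1,1), (0,1,2) ...
Target (A=3, B=6, C=5) not in reachable set → no.

Answer: no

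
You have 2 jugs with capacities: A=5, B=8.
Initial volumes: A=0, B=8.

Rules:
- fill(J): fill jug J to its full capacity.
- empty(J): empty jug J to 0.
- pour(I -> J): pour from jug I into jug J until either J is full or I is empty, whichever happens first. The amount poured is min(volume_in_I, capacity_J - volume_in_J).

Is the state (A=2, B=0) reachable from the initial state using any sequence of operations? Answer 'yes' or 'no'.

Answer: yes

Derivation:
BFS from (A=0, B=8):
  1. fill(A) -> (A=5 B=8)
  2. empty(B) -> (A=5 B=0)
  3. pour(A -> B) -> (A=0 B=5)
  4. fill(A) -> (A=5 B=5)
  5. pour(A -> B) -> (A=2 B=8)
  6. empty(B) -> (A=2 B=0)
Target reached → yes.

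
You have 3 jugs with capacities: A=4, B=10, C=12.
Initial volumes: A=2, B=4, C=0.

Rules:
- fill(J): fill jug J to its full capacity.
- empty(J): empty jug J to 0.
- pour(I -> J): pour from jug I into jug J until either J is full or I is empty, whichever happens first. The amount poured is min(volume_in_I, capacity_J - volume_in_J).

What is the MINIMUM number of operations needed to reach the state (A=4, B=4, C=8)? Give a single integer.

BFS from (A=2, B=4, C=0). One shortest path:
  1. empty(A) -> (A=0 B=4 C=0)
  2. fill(C) -> (A=0 B=4 C=12)
  3. pour(C -> A) -> (A=4 B=4 C=8)
Reached target in 3 moves.

Answer: 3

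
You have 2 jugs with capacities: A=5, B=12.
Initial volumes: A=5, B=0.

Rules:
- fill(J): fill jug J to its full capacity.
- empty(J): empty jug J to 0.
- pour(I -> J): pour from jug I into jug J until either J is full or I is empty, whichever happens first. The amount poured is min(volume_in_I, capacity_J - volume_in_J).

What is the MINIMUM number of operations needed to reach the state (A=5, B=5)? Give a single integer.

Answer: 2

Derivation:
BFS from (A=5, B=0). One shortest path:
  1. pour(A -> B) -> (A=0 B=5)
  2. fill(A) -> (A=5 B=5)
Reached target in 2 moves.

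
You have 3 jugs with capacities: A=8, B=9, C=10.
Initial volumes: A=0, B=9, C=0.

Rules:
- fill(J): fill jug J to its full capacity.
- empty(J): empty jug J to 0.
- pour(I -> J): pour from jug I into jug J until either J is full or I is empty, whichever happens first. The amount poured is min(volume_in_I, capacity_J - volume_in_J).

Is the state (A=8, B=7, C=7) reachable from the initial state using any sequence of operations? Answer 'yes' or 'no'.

BFS from (A=0, B=9, C=0):
  1. fill(A) -> (A=8 B=9 C=0)
  2. empty(B) -> (A=8 B=0 C=0)
  3. pour(A -> B) -> (A=0 B=8 C=0)
  4. fill(A) -> (A=8 B=8 C=0)
  5. pour(A -> C) -> (A=0 B=8 C=8)
  6. fill(A) -> (A=8 B=8 C=8)
  7. pour(A -> B) -> (A=7 B=9 C=8)
  8. pour(B -> C) -> (A=7 B=7 C=10)
  9. empty(C) -> (A=7 B=7 C=0)
  10. pour(A -> C) -> (A=0 B=7 C=7)
  11. fill(A) -> (A=8 B=7 C=7)
Target reached → yes.

Answer: yes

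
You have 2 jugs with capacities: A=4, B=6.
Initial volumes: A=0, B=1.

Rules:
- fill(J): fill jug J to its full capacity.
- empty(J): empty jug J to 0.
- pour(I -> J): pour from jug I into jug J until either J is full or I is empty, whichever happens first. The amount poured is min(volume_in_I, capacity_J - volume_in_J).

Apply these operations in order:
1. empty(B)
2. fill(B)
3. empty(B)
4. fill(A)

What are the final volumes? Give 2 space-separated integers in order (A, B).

Step 1: empty(B) -> (A=0 B=0)
Step 2: fill(B) -> (A=0 B=6)
Step 3: empty(B) -> (A=0 B=0)
Step 4: fill(A) -> (A=4 B=0)

Answer: 4 0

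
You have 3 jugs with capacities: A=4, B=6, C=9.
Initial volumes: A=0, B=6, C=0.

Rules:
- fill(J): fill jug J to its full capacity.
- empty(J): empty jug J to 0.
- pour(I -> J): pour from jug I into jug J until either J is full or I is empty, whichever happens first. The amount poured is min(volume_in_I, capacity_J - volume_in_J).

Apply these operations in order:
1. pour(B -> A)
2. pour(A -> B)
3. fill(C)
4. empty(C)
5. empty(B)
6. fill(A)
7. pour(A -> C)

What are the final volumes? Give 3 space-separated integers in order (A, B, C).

Step 1: pour(B -> A) -> (A=4 B=2 C=0)
Step 2: pour(A -> B) -> (A=0 B=6 C=0)
Step 3: fill(C) -> (A=0 B=6 C=9)
Step 4: empty(C) -> (A=0 B=6 C=0)
Step 5: empty(B) -> (A=0 B=0 C=0)
Step 6: fill(A) -> (A=4 B=0 C=0)
Step 7: pour(A -> C) -> (A=0 B=0 C=4)

Answer: 0 0 4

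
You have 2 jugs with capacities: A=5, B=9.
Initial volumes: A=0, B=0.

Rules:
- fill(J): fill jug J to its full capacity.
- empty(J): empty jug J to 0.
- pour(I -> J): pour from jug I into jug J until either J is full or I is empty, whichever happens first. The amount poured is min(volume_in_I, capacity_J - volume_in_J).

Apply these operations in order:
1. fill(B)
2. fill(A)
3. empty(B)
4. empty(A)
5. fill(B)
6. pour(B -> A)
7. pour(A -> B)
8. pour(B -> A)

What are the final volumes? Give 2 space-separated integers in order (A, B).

Answer: 5 4

Derivation:
Step 1: fill(B) -> (A=0 B=9)
Step 2: fill(A) -> (A=5 B=9)
Step 3: empty(B) -> (A=5 B=0)
Step 4: empty(A) -> (A=0 B=0)
Step 5: fill(B) -> (A=0 B=9)
Step 6: pour(B -> A) -> (A=5 B=4)
Step 7: pour(A -> B) -> (A=0 B=9)
Step 8: pour(B -> A) -> (A=5 B=4)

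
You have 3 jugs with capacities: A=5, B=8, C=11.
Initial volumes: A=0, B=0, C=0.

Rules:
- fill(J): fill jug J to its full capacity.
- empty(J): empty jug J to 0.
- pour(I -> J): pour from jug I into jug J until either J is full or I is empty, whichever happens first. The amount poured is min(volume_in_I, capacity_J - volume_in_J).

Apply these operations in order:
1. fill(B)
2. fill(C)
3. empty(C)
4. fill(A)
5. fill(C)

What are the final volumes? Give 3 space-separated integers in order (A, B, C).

Step 1: fill(B) -> (A=0 B=8 C=0)
Step 2: fill(C) -> (A=0 B=8 C=11)
Step 3: empty(C) -> (A=0 B=8 C=0)
Step 4: fill(A) -> (A=5 B=8 C=0)
Step 5: fill(C) -> (A=5 B=8 C=11)

Answer: 5 8 11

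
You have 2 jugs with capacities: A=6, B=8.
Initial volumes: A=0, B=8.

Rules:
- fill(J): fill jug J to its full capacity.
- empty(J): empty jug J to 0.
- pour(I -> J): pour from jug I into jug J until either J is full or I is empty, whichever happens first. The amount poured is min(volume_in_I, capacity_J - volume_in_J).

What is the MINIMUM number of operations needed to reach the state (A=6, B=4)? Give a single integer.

BFS from (A=0, B=8). One shortest path:
  1. pour(B -> A) -> (A=6 B=2)
  2. empty(A) -> (A=0 B=2)
  3. pour(B -> A) -> (A=2 B=0)
  4. fill(B) -> (A=2 B=8)
  5. pour(B -> A) -> (A=6 B=4)
Reached target in 5 moves.

Answer: 5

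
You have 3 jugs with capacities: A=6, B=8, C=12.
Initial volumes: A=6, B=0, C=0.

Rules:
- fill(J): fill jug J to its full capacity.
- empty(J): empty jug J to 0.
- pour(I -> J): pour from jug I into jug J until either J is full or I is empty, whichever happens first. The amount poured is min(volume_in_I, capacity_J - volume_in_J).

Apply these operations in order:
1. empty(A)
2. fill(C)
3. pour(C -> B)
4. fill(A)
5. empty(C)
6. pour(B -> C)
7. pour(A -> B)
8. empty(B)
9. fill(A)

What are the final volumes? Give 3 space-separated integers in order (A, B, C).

Step 1: empty(A) -> (A=0 B=0 C=0)
Step 2: fill(C) -> (A=0 B=0 C=12)
Step 3: pour(C -> B) -> (A=0 B=8 C=4)
Step 4: fill(A) -> (A=6 B=8 C=4)
Step 5: empty(C) -> (A=6 B=8 C=0)
Step 6: pour(B -> C) -> (A=6 B=0 C=8)
Step 7: pour(A -> B) -> (A=0 B=6 C=8)
Step 8: empty(B) -> (A=0 B=0 C=8)
Step 9: fill(A) -> (A=6 B=0 C=8)

Answer: 6 0 8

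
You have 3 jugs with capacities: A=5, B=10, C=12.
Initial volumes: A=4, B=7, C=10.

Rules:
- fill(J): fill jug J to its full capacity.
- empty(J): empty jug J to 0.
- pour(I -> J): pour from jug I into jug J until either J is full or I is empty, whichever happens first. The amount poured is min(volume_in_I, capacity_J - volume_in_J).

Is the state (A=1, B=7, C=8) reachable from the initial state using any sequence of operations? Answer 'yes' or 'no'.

Answer: no

Derivation:
BFS explored all 463 reachable states.
Reachable set includes: (0,0,0), (0,0,1), (0,0,2), (0,0,3), (0,0,4), (0,0,5), (0,0,6), (0,0,7), (0,0,8), (0,0,9), (0,0,10), (0,0,11) ...
Target (A=1, B=7, C=8) not in reachable set → no.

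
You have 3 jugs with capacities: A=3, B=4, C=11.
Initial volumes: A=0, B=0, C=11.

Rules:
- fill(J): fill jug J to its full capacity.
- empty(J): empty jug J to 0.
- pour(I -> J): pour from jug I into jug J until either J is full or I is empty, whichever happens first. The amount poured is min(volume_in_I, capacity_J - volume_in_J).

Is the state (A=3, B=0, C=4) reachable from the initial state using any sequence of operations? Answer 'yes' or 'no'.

BFS from (A=0, B=0, C=11):
  1. pour(C -> A) -> (A=3 B=0 C=8)
  2. pour(C -> B) -> (A=3 B=4 C=4)
  3. empty(B) -> (A=3 B=0 C=4)
Target reached → yes.

Answer: yes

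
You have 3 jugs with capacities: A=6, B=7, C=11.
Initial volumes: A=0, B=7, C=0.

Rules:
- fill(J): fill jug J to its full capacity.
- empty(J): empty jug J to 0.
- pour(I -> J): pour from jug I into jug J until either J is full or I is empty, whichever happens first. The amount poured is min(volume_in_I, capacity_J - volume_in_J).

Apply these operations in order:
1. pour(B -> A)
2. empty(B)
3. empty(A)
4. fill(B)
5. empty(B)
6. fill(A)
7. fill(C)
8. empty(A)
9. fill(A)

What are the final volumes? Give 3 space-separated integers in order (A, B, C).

Answer: 6 0 11

Derivation:
Step 1: pour(B -> A) -> (A=6 B=1 C=0)
Step 2: empty(B) -> (A=6 B=0 C=0)
Step 3: empty(A) -> (A=0 B=0 C=0)
Step 4: fill(B) -> (A=0 B=7 C=0)
Step 5: empty(B) -> (A=0 B=0 C=0)
Step 6: fill(A) -> (A=6 B=0 C=0)
Step 7: fill(C) -> (A=6 B=0 C=11)
Step 8: empty(A) -> (A=0 B=0 C=11)
Step 9: fill(A) -> (A=6 B=0 C=11)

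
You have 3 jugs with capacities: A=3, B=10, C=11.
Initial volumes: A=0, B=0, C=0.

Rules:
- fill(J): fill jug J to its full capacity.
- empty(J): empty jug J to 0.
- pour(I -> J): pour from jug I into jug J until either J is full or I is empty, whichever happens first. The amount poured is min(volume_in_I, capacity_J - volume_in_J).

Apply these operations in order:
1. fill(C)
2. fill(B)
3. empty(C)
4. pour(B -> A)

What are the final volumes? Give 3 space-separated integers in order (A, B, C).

Answer: 3 7 0

Derivation:
Step 1: fill(C) -> (A=0 B=0 C=11)
Step 2: fill(B) -> (A=0 B=10 C=11)
Step 3: empty(C) -> (A=0 B=10 C=0)
Step 4: pour(B -> A) -> (A=3 B=7 C=0)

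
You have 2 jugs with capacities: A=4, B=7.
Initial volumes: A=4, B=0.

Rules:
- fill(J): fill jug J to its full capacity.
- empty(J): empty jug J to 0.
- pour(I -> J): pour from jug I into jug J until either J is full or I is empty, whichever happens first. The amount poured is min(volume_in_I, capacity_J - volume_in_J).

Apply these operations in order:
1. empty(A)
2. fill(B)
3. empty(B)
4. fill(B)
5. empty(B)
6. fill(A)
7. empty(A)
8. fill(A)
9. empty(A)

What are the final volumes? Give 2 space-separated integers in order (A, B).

Step 1: empty(A) -> (A=0 B=0)
Step 2: fill(B) -> (A=0 B=7)
Step 3: empty(B) -> (A=0 B=0)
Step 4: fill(B) -> (A=0 B=7)
Step 5: empty(B) -> (A=0 B=0)
Step 6: fill(A) -> (A=4 B=0)
Step 7: empty(A) -> (A=0 B=0)
Step 8: fill(A) -> (A=4 B=0)
Step 9: empty(A) -> (A=0 B=0)

Answer: 0 0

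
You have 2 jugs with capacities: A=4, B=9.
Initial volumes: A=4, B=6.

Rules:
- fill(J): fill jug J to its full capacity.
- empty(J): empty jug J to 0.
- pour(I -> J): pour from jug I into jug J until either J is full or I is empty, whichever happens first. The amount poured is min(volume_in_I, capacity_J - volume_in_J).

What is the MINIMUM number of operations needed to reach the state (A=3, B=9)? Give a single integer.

Answer: 6

Derivation:
BFS from (A=4, B=6). One shortest path:
  1. empty(B) -> (A=4 B=0)
  2. pour(A -> B) -> (A=0 B=4)
  3. fill(A) -> (A=4 B=4)
  4. pour(A -> B) -> (A=0 B=8)
  5. fill(A) -> (A=4 B=8)
  6. pour(A -> B) -> (A=3 B=9)
Reached target in 6 moves.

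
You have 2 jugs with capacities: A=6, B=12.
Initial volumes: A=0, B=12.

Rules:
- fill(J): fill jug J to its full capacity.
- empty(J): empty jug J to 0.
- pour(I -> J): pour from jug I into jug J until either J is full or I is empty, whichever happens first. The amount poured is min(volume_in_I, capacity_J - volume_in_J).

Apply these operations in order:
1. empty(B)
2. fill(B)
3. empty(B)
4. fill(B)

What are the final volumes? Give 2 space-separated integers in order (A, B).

Answer: 0 12

Derivation:
Step 1: empty(B) -> (A=0 B=0)
Step 2: fill(B) -> (A=0 B=12)
Step 3: empty(B) -> (A=0 B=0)
Step 4: fill(B) -> (A=0 B=12)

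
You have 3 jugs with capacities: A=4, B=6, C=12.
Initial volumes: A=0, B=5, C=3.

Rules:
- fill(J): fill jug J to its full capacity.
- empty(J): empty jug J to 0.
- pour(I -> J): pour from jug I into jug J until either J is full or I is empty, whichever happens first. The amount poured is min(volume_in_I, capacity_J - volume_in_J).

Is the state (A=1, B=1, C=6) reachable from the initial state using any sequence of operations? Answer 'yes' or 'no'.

Answer: no

Derivation:
BFS explored all 290 reachable states.
Reachable set includes: (0,0,0), (0,0,1), (0,0,2), (0,0,3), (0,0,4), (0,0,5), (0,0,6), (0,0,7), (0,0,8), (0,0,9), (0,0,10), (0,0,11) ...
Target (A=1, B=1, C=6) not in reachable set → no.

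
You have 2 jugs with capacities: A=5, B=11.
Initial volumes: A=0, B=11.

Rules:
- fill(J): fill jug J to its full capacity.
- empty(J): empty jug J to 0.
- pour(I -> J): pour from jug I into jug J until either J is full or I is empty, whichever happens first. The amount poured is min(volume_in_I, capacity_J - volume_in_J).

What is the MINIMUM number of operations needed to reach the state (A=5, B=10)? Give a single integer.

Answer: 6

Derivation:
BFS from (A=0, B=11). One shortest path:
  1. fill(A) -> (A=5 B=11)
  2. empty(B) -> (A=5 B=0)
  3. pour(A -> B) -> (A=0 B=5)
  4. fill(A) -> (A=5 B=5)
  5. pour(A -> B) -> (A=0 B=10)
  6. fill(A) -> (A=5 B=10)
Reached target in 6 moves.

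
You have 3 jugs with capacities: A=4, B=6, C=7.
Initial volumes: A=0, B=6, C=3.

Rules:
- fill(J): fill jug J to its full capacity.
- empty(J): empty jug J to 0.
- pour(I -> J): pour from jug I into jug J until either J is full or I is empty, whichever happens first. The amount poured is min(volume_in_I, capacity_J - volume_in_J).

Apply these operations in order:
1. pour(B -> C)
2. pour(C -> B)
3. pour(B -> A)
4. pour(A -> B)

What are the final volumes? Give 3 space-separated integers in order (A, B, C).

Step 1: pour(B -> C) -> (A=0 B=2 C=7)
Step 2: pour(C -> B) -> (A=0 B=6 C=3)
Step 3: pour(B -> A) -> (A=4 B=2 C=3)
Step 4: pour(A -> B) -> (A=0 B=6 C=3)

Answer: 0 6 3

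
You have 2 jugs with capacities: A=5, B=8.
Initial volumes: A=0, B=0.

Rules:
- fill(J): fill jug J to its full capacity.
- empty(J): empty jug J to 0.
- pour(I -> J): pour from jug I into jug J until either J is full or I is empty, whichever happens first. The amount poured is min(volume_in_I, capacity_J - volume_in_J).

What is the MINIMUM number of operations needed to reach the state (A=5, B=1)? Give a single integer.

BFS from (A=0, B=0). One shortest path:
  1. fill(B) -> (A=0 B=8)
  2. pour(B -> A) -> (A=5 B=3)
  3. empty(A) -> (A=0 B=3)
  4. pour(B -> A) -> (A=3 B=0)
  5. fill(B) -> (A=3 B=8)
  6. pour(B -> A) -> (A=5 B=6)
  7. empty(A) -> (A=0 B=6)
  8. pour(B -> A) -> (A=5 B=1)
Reached target in 8 moves.

Answer: 8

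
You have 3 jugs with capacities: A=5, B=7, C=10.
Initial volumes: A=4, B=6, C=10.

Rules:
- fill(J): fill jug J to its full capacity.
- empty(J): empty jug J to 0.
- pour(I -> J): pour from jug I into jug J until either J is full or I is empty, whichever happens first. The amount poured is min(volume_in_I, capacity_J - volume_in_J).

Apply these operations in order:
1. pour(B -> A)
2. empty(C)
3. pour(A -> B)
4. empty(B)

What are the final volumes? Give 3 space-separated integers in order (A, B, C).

Answer: 3 0 0

Derivation:
Step 1: pour(B -> A) -> (A=5 B=5 C=10)
Step 2: empty(C) -> (A=5 B=5 C=0)
Step 3: pour(A -> B) -> (A=3 B=7 C=0)
Step 4: empty(B) -> (A=3 B=0 C=0)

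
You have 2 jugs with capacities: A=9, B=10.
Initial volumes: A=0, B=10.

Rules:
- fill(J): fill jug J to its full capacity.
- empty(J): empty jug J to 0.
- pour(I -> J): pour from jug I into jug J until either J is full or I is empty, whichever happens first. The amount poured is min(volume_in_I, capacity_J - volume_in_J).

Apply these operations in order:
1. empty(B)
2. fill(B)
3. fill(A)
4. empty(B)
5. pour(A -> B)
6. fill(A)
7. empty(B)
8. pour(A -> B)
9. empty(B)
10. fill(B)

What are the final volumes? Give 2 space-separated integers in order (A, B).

Step 1: empty(B) -> (A=0 B=0)
Step 2: fill(B) -> (A=0 B=10)
Step 3: fill(A) -> (A=9 B=10)
Step 4: empty(B) -> (A=9 B=0)
Step 5: pour(A -> B) -> (A=0 B=9)
Step 6: fill(A) -> (A=9 B=9)
Step 7: empty(B) -> (A=9 B=0)
Step 8: pour(A -> B) -> (A=0 B=9)
Step 9: empty(B) -> (A=0 B=0)
Step 10: fill(B) -> (A=0 B=10)

Answer: 0 10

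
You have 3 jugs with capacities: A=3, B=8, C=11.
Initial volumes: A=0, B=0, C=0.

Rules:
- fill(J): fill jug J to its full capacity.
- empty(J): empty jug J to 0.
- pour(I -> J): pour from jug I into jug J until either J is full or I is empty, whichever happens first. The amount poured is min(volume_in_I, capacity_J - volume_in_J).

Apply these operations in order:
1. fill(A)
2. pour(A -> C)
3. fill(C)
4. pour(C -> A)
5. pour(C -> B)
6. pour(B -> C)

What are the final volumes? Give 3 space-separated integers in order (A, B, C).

Step 1: fill(A) -> (A=3 B=0 C=0)
Step 2: pour(A -> C) -> (A=0 B=0 C=3)
Step 3: fill(C) -> (A=0 B=0 C=11)
Step 4: pour(C -> A) -> (A=3 B=0 C=8)
Step 5: pour(C -> B) -> (A=3 B=8 C=0)
Step 6: pour(B -> C) -> (A=3 B=0 C=8)

Answer: 3 0 8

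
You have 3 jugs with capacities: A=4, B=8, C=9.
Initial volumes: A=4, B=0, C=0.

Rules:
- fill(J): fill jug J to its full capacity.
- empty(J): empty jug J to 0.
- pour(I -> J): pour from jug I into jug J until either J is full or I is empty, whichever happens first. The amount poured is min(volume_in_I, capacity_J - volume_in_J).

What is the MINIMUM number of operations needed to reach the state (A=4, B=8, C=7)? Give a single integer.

Answer: 7

Derivation:
BFS from (A=4, B=0, C=0). One shortest path:
  1. fill(B) -> (A=4 B=8 C=0)
  2. pour(B -> C) -> (A=4 B=0 C=8)
  3. fill(B) -> (A=4 B=8 C=8)
  4. pour(B -> C) -> (A=4 B=7 C=9)
  5. empty(C) -> (A=4 B=7 C=0)
  6. pour(B -> C) -> (A=4 B=0 C=7)
  7. fill(B) -> (A=4 B=8 C=7)
Reached target in 7 moves.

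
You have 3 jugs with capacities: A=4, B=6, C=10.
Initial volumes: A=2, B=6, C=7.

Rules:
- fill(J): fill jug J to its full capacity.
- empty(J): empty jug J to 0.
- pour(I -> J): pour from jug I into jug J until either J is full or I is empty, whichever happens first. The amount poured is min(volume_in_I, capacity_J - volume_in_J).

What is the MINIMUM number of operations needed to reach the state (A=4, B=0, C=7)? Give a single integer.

BFS from (A=2, B=6, C=7). One shortest path:
  1. fill(A) -> (A=4 B=6 C=7)
  2. empty(B) -> (A=4 B=0 C=7)
Reached target in 2 moves.

Answer: 2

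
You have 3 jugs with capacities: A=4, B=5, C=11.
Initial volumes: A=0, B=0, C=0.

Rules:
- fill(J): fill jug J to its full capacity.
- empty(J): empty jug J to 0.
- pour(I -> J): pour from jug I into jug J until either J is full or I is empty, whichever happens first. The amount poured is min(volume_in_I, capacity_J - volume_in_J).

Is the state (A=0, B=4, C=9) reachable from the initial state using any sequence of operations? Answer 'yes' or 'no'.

Answer: yes

Derivation:
BFS from (A=0, B=0, C=0):
  1. fill(A) -> (A=4 B=0 C=0)
  2. fill(B) -> (A=4 B=5 C=0)
  3. pour(A -> C) -> (A=0 B=5 C=4)
  4. fill(A) -> (A=4 B=5 C=4)
  5. pour(B -> C) -> (A=4 B=0 C=9)
  6. pour(A -> B) -> (A=0 B=4 C=9)
Target reached → yes.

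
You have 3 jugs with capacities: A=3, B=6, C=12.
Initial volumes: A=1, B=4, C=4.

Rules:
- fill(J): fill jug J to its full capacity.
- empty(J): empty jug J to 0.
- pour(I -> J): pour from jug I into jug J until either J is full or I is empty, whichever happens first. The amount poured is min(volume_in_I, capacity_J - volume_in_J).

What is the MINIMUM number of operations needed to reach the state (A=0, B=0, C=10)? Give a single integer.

Answer: 3

Derivation:
BFS from (A=1, B=4, C=4). One shortest path:
  1. empty(A) -> (A=0 B=4 C=4)
  2. fill(B) -> (A=0 B=6 C=4)
  3. pour(B -> C) -> (A=0 B=0 C=10)
Reached target in 3 moves.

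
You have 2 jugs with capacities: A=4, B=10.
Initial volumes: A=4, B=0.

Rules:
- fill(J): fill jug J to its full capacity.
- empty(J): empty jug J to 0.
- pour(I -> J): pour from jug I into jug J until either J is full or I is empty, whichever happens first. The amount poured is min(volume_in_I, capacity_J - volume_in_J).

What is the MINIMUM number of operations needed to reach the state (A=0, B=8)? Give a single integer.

Answer: 3

Derivation:
BFS from (A=4, B=0). One shortest path:
  1. pour(A -> B) -> (A=0 B=4)
  2. fill(A) -> (A=4 B=4)
  3. pour(A -> B) -> (A=0 B=8)
Reached target in 3 moves.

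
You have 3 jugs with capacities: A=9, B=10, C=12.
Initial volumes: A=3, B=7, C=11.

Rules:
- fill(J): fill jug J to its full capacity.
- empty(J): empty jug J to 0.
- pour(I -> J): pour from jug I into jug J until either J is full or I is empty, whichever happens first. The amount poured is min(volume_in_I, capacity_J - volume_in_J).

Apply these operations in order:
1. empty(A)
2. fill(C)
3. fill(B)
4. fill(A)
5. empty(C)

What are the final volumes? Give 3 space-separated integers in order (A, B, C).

Step 1: empty(A) -> (A=0 B=7 C=11)
Step 2: fill(C) -> (A=0 B=7 C=12)
Step 3: fill(B) -> (A=0 B=10 C=12)
Step 4: fill(A) -> (A=9 B=10 C=12)
Step 5: empty(C) -> (A=9 B=10 C=0)

Answer: 9 10 0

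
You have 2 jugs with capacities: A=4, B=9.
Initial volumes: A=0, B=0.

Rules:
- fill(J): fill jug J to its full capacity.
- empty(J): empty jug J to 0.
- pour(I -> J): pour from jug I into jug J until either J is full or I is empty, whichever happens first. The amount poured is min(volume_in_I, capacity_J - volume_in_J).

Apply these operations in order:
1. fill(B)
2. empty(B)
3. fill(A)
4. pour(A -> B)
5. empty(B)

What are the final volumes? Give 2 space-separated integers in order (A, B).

Step 1: fill(B) -> (A=0 B=9)
Step 2: empty(B) -> (A=0 B=0)
Step 3: fill(A) -> (A=4 B=0)
Step 4: pour(A -> B) -> (A=0 B=4)
Step 5: empty(B) -> (A=0 B=0)

Answer: 0 0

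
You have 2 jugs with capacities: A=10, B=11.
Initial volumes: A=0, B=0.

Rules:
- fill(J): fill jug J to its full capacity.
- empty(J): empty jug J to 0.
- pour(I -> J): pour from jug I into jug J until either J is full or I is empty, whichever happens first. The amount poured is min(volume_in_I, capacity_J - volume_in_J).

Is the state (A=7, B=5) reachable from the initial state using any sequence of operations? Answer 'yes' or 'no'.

Answer: no

Derivation:
BFS explored all 42 reachable states.
Reachable set includes: (0,0), (0,1), (0,2), (0,3), (0,4), (0,5), (0,6), (0,7), (0,8), (0,9), (0,10), (0,11) ...
Target (A=7, B=5) not in reachable set → no.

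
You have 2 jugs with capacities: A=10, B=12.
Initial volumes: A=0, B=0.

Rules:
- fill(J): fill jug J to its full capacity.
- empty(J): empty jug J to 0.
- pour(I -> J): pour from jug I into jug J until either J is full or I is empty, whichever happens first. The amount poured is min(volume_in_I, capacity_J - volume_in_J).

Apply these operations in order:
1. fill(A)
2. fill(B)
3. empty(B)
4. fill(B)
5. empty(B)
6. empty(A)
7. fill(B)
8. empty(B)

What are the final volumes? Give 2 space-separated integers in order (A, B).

Step 1: fill(A) -> (A=10 B=0)
Step 2: fill(B) -> (A=10 B=12)
Step 3: empty(B) -> (A=10 B=0)
Step 4: fill(B) -> (A=10 B=12)
Step 5: empty(B) -> (A=10 B=0)
Step 6: empty(A) -> (A=0 B=0)
Step 7: fill(B) -> (A=0 B=12)
Step 8: empty(B) -> (A=0 B=0)

Answer: 0 0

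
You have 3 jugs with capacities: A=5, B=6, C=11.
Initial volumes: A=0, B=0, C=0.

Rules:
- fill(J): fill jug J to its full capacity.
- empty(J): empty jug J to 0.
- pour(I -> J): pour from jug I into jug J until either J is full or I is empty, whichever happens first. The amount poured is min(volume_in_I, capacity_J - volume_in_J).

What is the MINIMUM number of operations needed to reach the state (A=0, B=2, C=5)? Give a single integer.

Answer: 7

Derivation:
BFS from (A=0, B=0, C=0). One shortest path:
  1. fill(B) -> (A=0 B=6 C=0)
  2. pour(B -> A) -> (A=5 B=1 C=0)
  3. empty(A) -> (A=0 B=1 C=0)
  4. pour(B -> A) -> (A=1 B=0 C=0)
  5. fill(B) -> (A=1 B=6 C=0)
  6. pour(B -> A) -> (A=5 B=2 C=0)
  7. pour(A -> C) -> (A=0 B=2 C=5)
Reached target in 7 moves.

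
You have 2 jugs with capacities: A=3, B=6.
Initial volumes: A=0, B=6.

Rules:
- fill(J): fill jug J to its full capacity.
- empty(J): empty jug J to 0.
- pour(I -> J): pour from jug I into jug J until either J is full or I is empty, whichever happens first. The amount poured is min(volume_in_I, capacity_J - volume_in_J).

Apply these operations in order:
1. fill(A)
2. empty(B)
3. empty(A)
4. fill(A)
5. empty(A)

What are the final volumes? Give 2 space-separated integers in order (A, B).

Answer: 0 0

Derivation:
Step 1: fill(A) -> (A=3 B=6)
Step 2: empty(B) -> (A=3 B=0)
Step 3: empty(A) -> (A=0 B=0)
Step 4: fill(A) -> (A=3 B=0)
Step 5: empty(A) -> (A=0 B=0)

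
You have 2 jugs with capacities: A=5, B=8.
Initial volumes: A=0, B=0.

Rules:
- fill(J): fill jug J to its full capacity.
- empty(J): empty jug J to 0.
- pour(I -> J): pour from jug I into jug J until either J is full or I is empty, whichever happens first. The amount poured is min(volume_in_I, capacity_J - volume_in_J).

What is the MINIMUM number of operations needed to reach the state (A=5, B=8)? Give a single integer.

Answer: 2

Derivation:
BFS from (A=0, B=0). One shortest path:
  1. fill(A) -> (A=5 B=0)
  2. fill(B) -> (A=5 B=8)
Reached target in 2 moves.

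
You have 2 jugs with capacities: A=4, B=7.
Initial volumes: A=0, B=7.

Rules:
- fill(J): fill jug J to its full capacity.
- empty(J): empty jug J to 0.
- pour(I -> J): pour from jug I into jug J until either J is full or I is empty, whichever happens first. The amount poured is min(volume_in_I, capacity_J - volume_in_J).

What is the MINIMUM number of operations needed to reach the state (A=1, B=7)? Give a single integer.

BFS from (A=0, B=7). One shortest path:
  1. fill(A) -> (A=4 B=7)
  2. empty(B) -> (A=4 B=0)
  3. pour(A -> B) -> (A=0 B=4)
  4. fill(A) -> (A=4 B=4)
  5. pour(A -> B) -> (A=1 B=7)
Reached target in 5 moves.

Answer: 5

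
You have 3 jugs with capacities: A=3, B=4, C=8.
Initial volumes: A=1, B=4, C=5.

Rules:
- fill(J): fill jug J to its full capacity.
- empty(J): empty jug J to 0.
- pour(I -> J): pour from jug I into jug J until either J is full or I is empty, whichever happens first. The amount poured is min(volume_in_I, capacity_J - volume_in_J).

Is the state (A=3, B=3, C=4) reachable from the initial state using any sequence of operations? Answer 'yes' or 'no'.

Answer: yes

Derivation:
BFS from (A=1, B=4, C=5):
  1. pour(B -> A) -> (A=3 B=2 C=5)
  2. pour(B -> C) -> (A=3 B=0 C=7)
  3. pour(A -> B) -> (A=0 B=3 C=7)
  4. pour(C -> A) -> (A=3 B=3 C=4)
Target reached → yes.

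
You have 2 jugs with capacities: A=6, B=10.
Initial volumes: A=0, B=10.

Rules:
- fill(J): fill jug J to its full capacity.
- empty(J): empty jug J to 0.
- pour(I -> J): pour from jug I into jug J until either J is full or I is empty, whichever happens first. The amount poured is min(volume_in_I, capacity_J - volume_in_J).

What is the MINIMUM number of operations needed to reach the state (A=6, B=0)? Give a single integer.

BFS from (A=0, B=10). One shortest path:
  1. fill(A) -> (A=6 B=10)
  2. empty(B) -> (A=6 B=0)
Reached target in 2 moves.

Answer: 2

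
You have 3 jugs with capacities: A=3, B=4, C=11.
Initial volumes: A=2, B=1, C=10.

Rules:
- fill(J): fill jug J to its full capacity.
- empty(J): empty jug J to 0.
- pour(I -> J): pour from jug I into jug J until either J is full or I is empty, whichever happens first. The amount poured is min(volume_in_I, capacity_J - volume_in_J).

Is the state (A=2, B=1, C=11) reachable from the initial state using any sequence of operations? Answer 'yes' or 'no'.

BFS from (A=2, B=1, C=10):
  1. fill(C) -> (A=2 B=1 C=11)
Target reached → yes.

Answer: yes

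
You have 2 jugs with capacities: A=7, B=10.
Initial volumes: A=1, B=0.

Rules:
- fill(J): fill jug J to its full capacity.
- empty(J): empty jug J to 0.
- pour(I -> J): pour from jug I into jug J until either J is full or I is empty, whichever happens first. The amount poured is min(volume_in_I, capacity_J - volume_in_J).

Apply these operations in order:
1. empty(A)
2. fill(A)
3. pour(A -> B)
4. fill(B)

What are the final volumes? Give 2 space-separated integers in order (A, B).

Answer: 0 10

Derivation:
Step 1: empty(A) -> (A=0 B=0)
Step 2: fill(A) -> (A=7 B=0)
Step 3: pour(A -> B) -> (A=0 B=7)
Step 4: fill(B) -> (A=0 B=10)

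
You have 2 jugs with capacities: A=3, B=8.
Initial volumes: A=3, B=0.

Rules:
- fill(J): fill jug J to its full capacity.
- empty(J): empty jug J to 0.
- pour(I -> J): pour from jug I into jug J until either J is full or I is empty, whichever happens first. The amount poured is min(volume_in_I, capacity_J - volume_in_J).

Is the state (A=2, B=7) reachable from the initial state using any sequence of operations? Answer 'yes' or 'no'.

BFS explored all 22 reachable states.
Reachable set includes: (0,0), (0,1), (0,2), (0,3), (0,4), (0,5), (0,6), (0,7), (0,8), (1,0), (1,8), (2,0) ...
Target (A=2, B=7) not in reachable set → no.

Answer: no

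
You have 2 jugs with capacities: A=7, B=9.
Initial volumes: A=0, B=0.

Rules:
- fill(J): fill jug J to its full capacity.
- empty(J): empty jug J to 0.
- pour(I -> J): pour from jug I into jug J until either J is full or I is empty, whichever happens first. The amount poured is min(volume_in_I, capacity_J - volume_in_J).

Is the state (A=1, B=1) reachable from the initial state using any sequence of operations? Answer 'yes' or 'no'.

Answer: no

Derivation:
BFS explored all 32 reachable states.
Reachable set includes: (0,0), (0,1), (0,2), (0,3), (0,4), (0,5), (0,6), (0,7), (0,8), (0,9), (1,0), (1,9) ...
Target (A=1, B=1) not in reachable set → no.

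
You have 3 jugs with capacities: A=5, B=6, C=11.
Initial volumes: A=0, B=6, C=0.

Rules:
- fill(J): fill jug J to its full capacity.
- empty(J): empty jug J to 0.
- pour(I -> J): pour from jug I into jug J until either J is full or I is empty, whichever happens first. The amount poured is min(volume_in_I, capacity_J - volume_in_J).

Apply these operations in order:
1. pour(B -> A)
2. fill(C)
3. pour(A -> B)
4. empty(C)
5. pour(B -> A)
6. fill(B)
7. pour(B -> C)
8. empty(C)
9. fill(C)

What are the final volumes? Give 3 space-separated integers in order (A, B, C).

Step 1: pour(B -> A) -> (A=5 B=1 C=0)
Step 2: fill(C) -> (A=5 B=1 C=11)
Step 3: pour(A -> B) -> (A=0 B=6 C=11)
Step 4: empty(C) -> (A=0 B=6 C=0)
Step 5: pour(B -> A) -> (A=5 B=1 C=0)
Step 6: fill(B) -> (A=5 B=6 C=0)
Step 7: pour(B -> C) -> (A=5 B=0 C=6)
Step 8: empty(C) -> (A=5 B=0 C=0)
Step 9: fill(C) -> (A=5 B=0 C=11)

Answer: 5 0 11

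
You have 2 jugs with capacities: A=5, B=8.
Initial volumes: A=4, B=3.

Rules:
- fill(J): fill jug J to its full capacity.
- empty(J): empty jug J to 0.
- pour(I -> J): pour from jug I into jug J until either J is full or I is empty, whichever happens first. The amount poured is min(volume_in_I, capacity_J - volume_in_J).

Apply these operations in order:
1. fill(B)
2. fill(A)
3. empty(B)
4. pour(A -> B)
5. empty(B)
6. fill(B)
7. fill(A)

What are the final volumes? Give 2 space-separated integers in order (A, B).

Step 1: fill(B) -> (A=4 B=8)
Step 2: fill(A) -> (A=5 B=8)
Step 3: empty(B) -> (A=5 B=0)
Step 4: pour(A -> B) -> (A=0 B=5)
Step 5: empty(B) -> (A=0 B=0)
Step 6: fill(B) -> (A=0 B=8)
Step 7: fill(A) -> (A=5 B=8)

Answer: 5 8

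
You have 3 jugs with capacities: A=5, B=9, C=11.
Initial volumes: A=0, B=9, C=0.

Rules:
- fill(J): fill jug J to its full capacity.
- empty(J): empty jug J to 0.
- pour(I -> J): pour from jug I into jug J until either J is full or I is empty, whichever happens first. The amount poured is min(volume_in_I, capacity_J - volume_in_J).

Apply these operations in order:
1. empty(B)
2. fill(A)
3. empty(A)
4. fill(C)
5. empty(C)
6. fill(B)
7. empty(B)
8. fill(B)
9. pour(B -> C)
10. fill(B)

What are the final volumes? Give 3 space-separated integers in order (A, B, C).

Answer: 0 9 9

Derivation:
Step 1: empty(B) -> (A=0 B=0 C=0)
Step 2: fill(A) -> (A=5 B=0 C=0)
Step 3: empty(A) -> (A=0 B=0 C=0)
Step 4: fill(C) -> (A=0 B=0 C=11)
Step 5: empty(C) -> (A=0 B=0 C=0)
Step 6: fill(B) -> (A=0 B=9 C=0)
Step 7: empty(B) -> (A=0 B=0 C=0)
Step 8: fill(B) -> (A=0 B=9 C=0)
Step 9: pour(B -> C) -> (A=0 B=0 C=9)
Step 10: fill(B) -> (A=0 B=9 C=9)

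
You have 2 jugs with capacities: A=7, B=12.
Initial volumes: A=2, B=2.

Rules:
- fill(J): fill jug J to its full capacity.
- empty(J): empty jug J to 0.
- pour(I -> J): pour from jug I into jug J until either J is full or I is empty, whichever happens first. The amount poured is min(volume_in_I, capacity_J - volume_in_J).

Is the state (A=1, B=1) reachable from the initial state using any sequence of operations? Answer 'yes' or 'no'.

Answer: no

Derivation:
BFS explored all 39 reachable states.
Reachable set includes: (0,0), (0,1), (0,2), (0,3), (0,4), (0,5), (0,6), (0,7), (0,8), (0,9), (0,10), (0,11) ...
Target (A=1, B=1) not in reachable set → no.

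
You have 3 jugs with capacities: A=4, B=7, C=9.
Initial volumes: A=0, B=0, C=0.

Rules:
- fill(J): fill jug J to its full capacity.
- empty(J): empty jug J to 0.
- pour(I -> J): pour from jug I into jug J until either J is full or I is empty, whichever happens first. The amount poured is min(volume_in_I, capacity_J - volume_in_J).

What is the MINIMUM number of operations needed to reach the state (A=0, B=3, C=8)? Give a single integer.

BFS from (A=0, B=0, C=0). One shortest path:
  1. fill(A) -> (A=4 B=0 C=0)
  2. fill(B) -> (A=4 B=7 C=0)
  3. pour(A -> C) -> (A=0 B=7 C=4)
  4. pour(B -> A) -> (A=4 B=3 C=4)
  5. pour(A -> C) -> (A=0 B=3 C=8)
Reached target in 5 moves.

Answer: 5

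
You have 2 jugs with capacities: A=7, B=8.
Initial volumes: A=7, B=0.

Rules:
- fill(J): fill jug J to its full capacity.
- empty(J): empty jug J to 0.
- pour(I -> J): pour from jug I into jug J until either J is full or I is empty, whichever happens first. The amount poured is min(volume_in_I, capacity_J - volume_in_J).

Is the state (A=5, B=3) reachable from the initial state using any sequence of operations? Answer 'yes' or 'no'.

BFS explored all 30 reachable states.
Reachable set includes: (0,0), (0,1), (0,2), (0,3), (0,4), (0,5), (0,6), (0,7), (0,8), (1,0), (1,8), (2,0) ...
Target (A=5, B=3) not in reachable set → no.

Answer: no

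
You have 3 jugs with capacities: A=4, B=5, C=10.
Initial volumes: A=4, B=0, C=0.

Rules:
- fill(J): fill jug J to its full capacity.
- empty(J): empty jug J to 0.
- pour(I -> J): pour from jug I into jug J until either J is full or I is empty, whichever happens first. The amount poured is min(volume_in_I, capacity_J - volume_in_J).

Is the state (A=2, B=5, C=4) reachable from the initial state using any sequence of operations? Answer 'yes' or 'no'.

BFS from (A=4, B=0, C=0):
  1. empty(A) -> (A=0 B=0 C=0)
  2. fill(C) -> (A=0 B=0 C=10)
  3. pour(C -> A) -> (A=4 B=0 C=6)
  4. empty(A) -> (A=0 B=0 C=6)
  5. pour(C -> A) -> (A=4 B=0 C=2)
  6. pour(A -> B) -> (A=0 B=4 C=2)
  7. pour(C -> A) -> (A=2 B=4 C=0)
  8. pour(B -> C) -> (A=2 B=0 C=4)
  9. fill(B) -> (A=2 B=5 C=4)
Target reached → yes.

Answer: yes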